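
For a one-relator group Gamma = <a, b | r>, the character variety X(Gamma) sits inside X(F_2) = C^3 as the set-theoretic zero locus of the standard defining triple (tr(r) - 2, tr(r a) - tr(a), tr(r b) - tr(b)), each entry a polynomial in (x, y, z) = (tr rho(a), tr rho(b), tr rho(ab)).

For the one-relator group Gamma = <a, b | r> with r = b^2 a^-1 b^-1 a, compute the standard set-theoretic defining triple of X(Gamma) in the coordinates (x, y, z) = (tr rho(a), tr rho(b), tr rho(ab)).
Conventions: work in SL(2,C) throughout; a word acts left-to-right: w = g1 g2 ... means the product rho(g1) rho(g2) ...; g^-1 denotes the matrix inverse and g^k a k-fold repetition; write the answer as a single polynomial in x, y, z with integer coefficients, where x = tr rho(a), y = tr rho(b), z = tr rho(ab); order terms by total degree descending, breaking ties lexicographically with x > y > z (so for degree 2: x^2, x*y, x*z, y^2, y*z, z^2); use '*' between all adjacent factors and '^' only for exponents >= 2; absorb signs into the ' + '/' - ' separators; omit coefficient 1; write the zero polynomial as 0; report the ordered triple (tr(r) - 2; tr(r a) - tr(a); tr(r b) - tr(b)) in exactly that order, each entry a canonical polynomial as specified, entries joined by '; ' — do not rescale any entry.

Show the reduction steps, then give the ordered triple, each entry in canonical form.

-x*y^2*z + x^2*y + y^3 + y*z^2 - 3*y - 2; -x^2*y^2*z + x^3*y + x*y^3 + x*y*z^2 - 4*x*y - x + z; -x*y^3*z + x^2*y^2 + y^4 + y^2*z^2 + x*y*z - x^2 - 4*y^2 - z^2 - y + 2

tr(a^2 b) = tr(a) tr(b a) - tr(b) = x*z - y
and tr(a^2) = tr(a) tr(a) - tr(1) = x^2 - 2
tr(a b^2 a) = tr(b) tr(a^2 b) - tr(a^2) = x*y*z - x^2 - y^2 + 2
tr(a b a b) = tr(a b) tr(a b) - tr(1)   [split at repeated a] = z^2 - 2
tr(a b^2 a b) = tr(b) tr(a b a b) - tr(a b a) = y*z^2 - x*z - y
and tr(b^-1 a b^2 a) = tr(a b^2 a) tr(b) - tr(a b^2 a b) = x*y^2*z - x^2*y - y^3 - y*z^2 + x*z + 3*y
tr(b^2 a^-1 b^-1 a) = tr(b^-1 a b^2) tr(a) - tr(b^-1 a b^2 a) = -x*y^2*z + x^2*y + y^3 + y*z^2 - 3*y
tr(a b^2) = tr(b) tr(a b) - tr(a) = y*z - x
and tr(b a^2 b^2) = tr(b) tr(b a^2 b) - tr(b a^2) = x*y^2*z - x^2*y - y^3 - x*z + 3*y
tr(a b a^2 b) = tr(a) tr(b a b a) - tr(b a b) = x*z^2 - y*z - x
tr(a b a^2) = tr(a) tr(a b a) - tr(a b) = x^2*z - x*y - z
next, tr(b a^2 b^2 a) = tr(b) tr(a b a^2 b) - tr(a b a^2) = x*y*z^2 - x^2*z - y^2*z + z
and tr(a^2 b^2 a^-1 b) = tr(b a^2 b^2) tr(a) - tr(b a^2 b^2 a) = x^2*y^2*z - x^3*y - x*y^3 - x*y*z^2 + y^2*z + 3*x*y - z
tr(b^2 a^-1 b^-1 a^2) = tr(a^2 b^2 a^-1) tr(b) - tr(a^2 b^2 a^-1 b) = -x^2*y^2*z + x^3*y + x*y^3 + x*y*z^2 - 4*x*y + z
and tr(a b^3 a b) = tr(b) tr(a b a b^2) - tr(a b a b)   [square of b] = y^2*z^2 - x*y*z - y^2 - z^2 + 2
next, tr(b^-1 a b^3 a) = tr(a b^3 a) tr(b) - tr(a b^3 a b)   [inverse elimination on b] = x*y^3*z - x^2*y^2 - y^4 - y^2*z^2 + 4*y^2 + z^2 - 2
and tr(b^2 a^-1 b^-1 a b) = tr(b^-1 a b^3) tr(a) - tr(b^-1 a b^3 a)   [inverse elimination on a] = -x*y^3*z + x^2*y^2 + y^4 + y^2*z^2 + x*y*z - x^2 - 4*y^2 - z^2 + 2
assemble the triple (tr(r) - 2; tr(r a) - x; tr(r b) - y)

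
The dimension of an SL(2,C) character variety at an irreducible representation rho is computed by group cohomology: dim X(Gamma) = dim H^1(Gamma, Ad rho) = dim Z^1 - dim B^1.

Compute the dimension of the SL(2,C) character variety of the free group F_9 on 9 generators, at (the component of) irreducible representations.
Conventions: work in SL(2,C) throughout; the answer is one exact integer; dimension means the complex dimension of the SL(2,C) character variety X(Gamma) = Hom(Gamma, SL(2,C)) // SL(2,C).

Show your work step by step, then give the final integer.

The free group F_9: 9 generators, no relators.
So Z^1 = (sl_2)^9 in full: dim Z^1 = 27.
At an irreducible rho the centralizer of the image in sl_2 is 0, so the coboundary map sl_2 -> Z^1 is injective: dim B^1 = 3.
dim H^1 = 27 - 3 = 24, which is dim X.

24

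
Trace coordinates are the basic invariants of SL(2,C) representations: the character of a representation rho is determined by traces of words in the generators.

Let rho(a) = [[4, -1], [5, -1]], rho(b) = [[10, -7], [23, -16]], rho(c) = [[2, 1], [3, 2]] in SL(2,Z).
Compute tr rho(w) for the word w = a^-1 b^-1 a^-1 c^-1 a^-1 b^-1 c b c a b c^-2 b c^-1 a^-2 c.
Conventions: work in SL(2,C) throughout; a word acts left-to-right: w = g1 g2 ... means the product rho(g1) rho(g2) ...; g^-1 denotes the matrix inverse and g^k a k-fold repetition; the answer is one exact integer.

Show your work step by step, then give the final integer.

1895437

rho(a^-1) = [[-1, 1], [-5, 4]]
... * rho(b^-1) = [[-16, 7], [-23, 10]]  ->  [[-7, 3], [-12, 5]]
... * rho(a^-1) = [[-1, 1], [-5, 4]]  ->  [[-8, 5], [-13, 8]]
... * rho(c^-1) = [[2, -1], [-3, 2]]  ->  [[-31, 18], [-50, 29]]
... * rho(a^-1) = [[-1, 1], [-5, 4]]  ->  [[-59, 41], [-95, 66]]
... * rho(b^-1) = [[-16, 7], [-23, 10]]  ->  [[1, -3], [2, -5]]
... * rho(c) = [[2, 1], [3, 2]]  ->  [[-7, -5], [-11, -8]]
... * rho(b) = [[10, -7], [23, -16]]  ->  [[-185, 129], [-294, 205]]
... * rho(c) = [[2, 1], [3, 2]]  ->  [[17, 73], [27, 116]]
... * rho(a) = [[4, -1], [5, -1]]  ->  [[433, -90], [688, -143]]
... * rho(b) = [[10, -7], [23, -16]]  ->  [[2260, -1591], [3591, -2528]]
... * rho(c^-1) = [[2, -1], [-3, 2]]  ->  [[9293, -5442], [14766, -8647]]
... * rho(c^-1) = [[2, -1], [-3, 2]]  ->  [[34912, -20177], [55473, -32060]]
... * rho(b) = [[10, -7], [23, -16]]  ->  [[-114951, 78448], [-182650, 124649]]
... * rho(c^-1) = [[2, -1], [-3, 2]]  ->  [[-465246, 271847], [-739247, 431948]]
... * rho(a^-1) = [[-1, 1], [-5, 4]]  ->  [[-893989, 622142], [-1420493, 988545]]
... * rho(a^-1) = [[-1, 1], [-5, 4]]  ->  [[-2216721, 1594579], [-3522232, 2533687]]
... * rho(c) = [[2, 1], [3, 2]]  ->  [[350295, 972437], [556597, 1545142]]
tr = 350295 + 1545142 = 1895437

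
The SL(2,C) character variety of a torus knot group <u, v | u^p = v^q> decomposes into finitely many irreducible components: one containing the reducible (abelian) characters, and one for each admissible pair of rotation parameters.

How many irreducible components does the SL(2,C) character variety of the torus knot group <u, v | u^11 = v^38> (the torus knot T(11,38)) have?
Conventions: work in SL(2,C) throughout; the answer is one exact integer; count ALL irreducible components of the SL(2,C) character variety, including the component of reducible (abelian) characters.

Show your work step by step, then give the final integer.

For T(11,38): irreducibility forces the central element u^11 = v^38 to one of +I, -I.
This locks tr(u) to 2*cos(pi*alpha/11), alpha in 1..10, and tr(v) to 2*cos(pi*beta/38), beta in 1..37, on each component of irreducible characters.
u^11 = (-1)^alpha I and v^38 = (-1)^beta I must agree, so alpha and beta have equal parity.
Enumerate parity-matched pairs: 5*19 odd-odd plus 5*18 even-even gives 185.
That is 185 components of irreducible characters, and with the reducible (abelian) component the total is 186.

186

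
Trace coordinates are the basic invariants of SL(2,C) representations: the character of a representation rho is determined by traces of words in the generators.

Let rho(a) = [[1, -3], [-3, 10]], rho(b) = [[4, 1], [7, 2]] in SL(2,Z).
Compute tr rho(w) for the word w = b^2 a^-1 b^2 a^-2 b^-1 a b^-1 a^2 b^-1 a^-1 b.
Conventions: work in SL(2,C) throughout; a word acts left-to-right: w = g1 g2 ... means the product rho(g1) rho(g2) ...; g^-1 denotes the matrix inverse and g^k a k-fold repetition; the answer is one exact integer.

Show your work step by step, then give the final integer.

-1046878542875

rho(b) = [[4, 1], [7, 2]]
... * rho(b) = [[4, 1], [7, 2]]  ->  [[23, 6], [42, 11]]
... * rho(a^-1) = [[10, 3], [3, 1]]  ->  [[248, 75], [453, 137]]
... * rho(b) = [[4, 1], [7, 2]]  ->  [[1517, 398], [2771, 727]]
... * rho(b) = [[4, 1], [7, 2]]  ->  [[8854, 2313], [16173, 4225]]
... * rho(a^-1) = [[10, 3], [3, 1]]  ->  [[95479, 28875], [174405, 52744]]
... * rho(a^-1) = [[10, 3], [3, 1]]  ->  [[1041415, 315312], [1902282, 575959]]
... * rho(b^-1) = [[2, -1], [-7, 4]]  ->  [[-124354, 219833], [-227149, 401554]]
... * rho(a) = [[1, -3], [-3, 10]]  ->  [[-783853, 2571392], [-1431811, 4696987]]
... * rho(b^-1) = [[2, -1], [-7, 4]]  ->  [[-19567450, 11069421], [-35742531, 20219759]]
... * rho(a) = [[1, -3], [-3, 10]]  ->  [[-52775713, 169396560], [-96401808, 309425183]]
... * rho(a) = [[1, -3], [-3, 10]]  ->  [[-560965393, 1852292739], [-1024677357, 3383457254]]
... * rho(b^-1) = [[2, -1], [-7, 4]]  ->  [[-14087979959, 7970136349], [-25733555492, 14558506373]]
... * rho(a^-1) = [[10, 3], [3, 1]]  ->  [[-116969390543, -34293803528], [-213660035801, -62642160103]]
... * rho(b) = [[4, 1], [7, 2]]  ->  [[-707934186868, -185556997599], [-1293135263925, -338944356007]]
tr = -707934186868 + -338944356007 = -1046878542875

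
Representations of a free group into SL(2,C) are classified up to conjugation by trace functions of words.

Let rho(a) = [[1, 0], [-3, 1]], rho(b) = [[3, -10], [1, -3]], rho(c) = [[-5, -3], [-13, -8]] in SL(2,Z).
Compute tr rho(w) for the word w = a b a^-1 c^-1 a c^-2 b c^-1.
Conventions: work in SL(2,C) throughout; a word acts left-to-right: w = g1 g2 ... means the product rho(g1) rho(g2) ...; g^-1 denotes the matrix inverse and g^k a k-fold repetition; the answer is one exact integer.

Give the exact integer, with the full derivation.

-6572420

rho(a) = [[1, 0], [-3, 1]]
... * rho(b) = [[3, -10], [1, -3]]  ->  [[3, -10], [-8, 27]]
... * rho(a^-1) = [[1, 0], [3, 1]]  ->  [[-27, -10], [73, 27]]
... * rho(c^-1) = [[-8, 3], [13, -5]]  ->  [[86, -31], [-233, 84]]
... * rho(a) = [[1, 0], [-3, 1]]  ->  [[179, -31], [-485, 84]]
... * rho(c^-1) = [[-8, 3], [13, -5]]  ->  [[-1835, 692], [4972, -1875]]
... * rho(c^-1) = [[-8, 3], [13, -5]]  ->  [[23676, -8965], [-64151, 24291]]
... * rho(b) = [[3, -10], [1, -3]]  ->  [[62063, -209865], [-168162, 568637]]
... * rho(c^-1) = [[-8, 3], [13, -5]]  ->  [[-3224749, 1235514], [8737577, -3347671]]
tr = -3224749 + -3347671 = -6572420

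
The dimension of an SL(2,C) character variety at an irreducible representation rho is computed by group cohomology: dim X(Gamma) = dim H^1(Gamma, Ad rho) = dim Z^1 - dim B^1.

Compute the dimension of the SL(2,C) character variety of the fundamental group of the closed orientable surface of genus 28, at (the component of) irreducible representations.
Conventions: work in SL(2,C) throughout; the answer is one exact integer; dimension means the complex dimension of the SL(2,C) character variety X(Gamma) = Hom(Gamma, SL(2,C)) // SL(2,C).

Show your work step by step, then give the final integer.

162

The genus-28 surface group: 2g = 56 generators, one relator prod [a_i, b_i].
A cocycle assigns one sl_2 vector per generator subject to the relator condition d_2(z) = 0: dim of the unconstrained space is 3*2g = 168.
At an irreducible rho, H^2 = coker(d_2) vanishes (Poincare duality: H^2 is dual to H^0 = invariants = 0), so d_2 is surjective onto sl_2 and dim Z^1 = 168 - 3 = 165.
Coboundaries contribute dim B^1 = 3 (injective at irreducible rho).
Hence dim X = 165 - 3 = 162.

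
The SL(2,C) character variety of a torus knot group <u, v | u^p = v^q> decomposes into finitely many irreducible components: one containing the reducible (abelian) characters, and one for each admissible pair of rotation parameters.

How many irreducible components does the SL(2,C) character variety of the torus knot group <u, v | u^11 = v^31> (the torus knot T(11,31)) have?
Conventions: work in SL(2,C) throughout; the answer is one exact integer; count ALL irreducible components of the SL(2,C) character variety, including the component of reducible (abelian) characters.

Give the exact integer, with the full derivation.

151

For T(11,31): irreducibility forces the central element u^11 = v^31 to one of +I, -I.
On an irreducible component, tr(u) is locked at 2*cos(pi*alpha/11) for some alpha in 1..10, and tr(v) at 2*cos(pi*beta/31) for some beta in 1..30.
u^11 = (-1)^alpha I and v^31 = (-1)^beta I must agree, so alpha and beta have equal parity.
Enumerate parity-matched pairs: 5*15 odd-odd plus 5*15 even-even gives 150.
Total: 150 irreducible-character components + 1 reducible (abelian) component = 151.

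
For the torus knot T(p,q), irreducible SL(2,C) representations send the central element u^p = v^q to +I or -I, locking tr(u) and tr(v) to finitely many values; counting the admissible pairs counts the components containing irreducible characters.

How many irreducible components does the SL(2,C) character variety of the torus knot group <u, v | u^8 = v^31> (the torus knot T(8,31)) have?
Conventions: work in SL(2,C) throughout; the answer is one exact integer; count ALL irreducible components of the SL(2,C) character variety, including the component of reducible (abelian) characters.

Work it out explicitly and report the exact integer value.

For T(8,31): irreducibility forces the central element u^8 = v^31 to one of +I, -I.
On an irreducible component, tr(u) is locked at 2*cos(pi*alpha/8) for some alpha in 1..7, and tr(v) at 2*cos(pi*beta/31) for some beta in 1..30.
Consistency of u^8 = (-1)^alpha I with v^31 = (-1)^beta I forces alpha = beta (mod 2).
Enumerate parity-matched pairs: 4*15 odd-odd plus 3*15 even-even gives 105.
That is 105 components of irreducible characters, and with the reducible (abelian) component the total is 106.

106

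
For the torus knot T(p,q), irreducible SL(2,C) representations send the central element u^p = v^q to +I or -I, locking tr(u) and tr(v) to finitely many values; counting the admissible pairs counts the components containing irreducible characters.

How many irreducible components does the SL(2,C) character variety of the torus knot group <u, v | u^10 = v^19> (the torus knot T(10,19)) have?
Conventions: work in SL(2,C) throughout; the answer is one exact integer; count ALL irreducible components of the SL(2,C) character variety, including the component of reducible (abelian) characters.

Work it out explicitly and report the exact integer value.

For T(10,19): irreducibility forces the central element u^10 = v^19 to one of +I, -I.
This locks tr(u) to 2*cos(pi*alpha/10), alpha in 1..9, and tr(v) to 2*cos(pi*beta/19), beta in 1..18, on each component of irreducible characters.
The two central values (-1)^alpha I and (-1)^beta I must be the same matrix, so alpha and beta share a parity.
Enumerate parity-matched pairs: 5*9 odd-odd plus 4*9 even-even gives 81.
That is 81 components of irreducible characters, and with the reducible (abelian) component the total is 82.

82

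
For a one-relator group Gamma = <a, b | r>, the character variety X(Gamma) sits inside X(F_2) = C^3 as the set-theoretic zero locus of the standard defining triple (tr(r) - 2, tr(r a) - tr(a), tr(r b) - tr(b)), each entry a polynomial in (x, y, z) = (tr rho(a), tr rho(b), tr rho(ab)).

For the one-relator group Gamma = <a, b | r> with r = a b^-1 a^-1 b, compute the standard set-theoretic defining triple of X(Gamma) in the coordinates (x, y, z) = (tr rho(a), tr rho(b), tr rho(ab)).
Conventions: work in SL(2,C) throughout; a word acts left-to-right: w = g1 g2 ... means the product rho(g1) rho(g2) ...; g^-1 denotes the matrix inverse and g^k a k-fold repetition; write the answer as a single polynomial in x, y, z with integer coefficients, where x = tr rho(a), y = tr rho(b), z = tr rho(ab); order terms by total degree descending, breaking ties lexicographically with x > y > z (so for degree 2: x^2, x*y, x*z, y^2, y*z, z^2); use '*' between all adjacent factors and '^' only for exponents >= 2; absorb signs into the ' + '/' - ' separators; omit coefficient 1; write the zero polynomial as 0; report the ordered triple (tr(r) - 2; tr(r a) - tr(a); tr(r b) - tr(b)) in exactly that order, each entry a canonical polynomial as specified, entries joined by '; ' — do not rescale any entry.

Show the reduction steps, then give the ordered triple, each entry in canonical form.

tr(b a b) = tr(b) tr(a b) - tr(a)  (reduce the b square) = y*z - x
tr(b a b a) = tr(a b) tr(a b) - tr(1)  (split on a) = z^2 - 2
and tr(a^-1 b a b) = tr(b a b) tr(a) - tr(b a b a)  (eliminate a^-1) = x*y*z - x^2 - z^2 + 2
tr(a b^-1 a^-1 b) = tr(a^-1 b a) tr(b) - tr(a^-1 b a b)  (eliminate b^-1) = -x*y*z + x^2 + y^2 + z^2 - 2
next, tr(b^2) = tr(b) tr(b) - tr(1) = y^2 - 2
and tr(b a^2 b) = tr(a) tr(b^2 a) - tr(b^2) = x*y*z - x^2 - y^2 + 2
tr(b a^2 b a) = tr(a) tr(b a b a) - tr(b a b) = x*z^2 - y*z - x
tr(a^-1 b a^2 b) = tr(b a^2 b) tr(a) - tr(b a^2 b a) = x^2*y*z - x^3 - x*y^2 - x*z^2 + y*z + 3*x
and tr(a b^-1 a^-1 b a) = tr(a^-1 b a^2) tr(b) - tr(a^-1 b a^2 b) = -x^2*y*z + x^3 + x*y^2 + x*z^2 - 3*x
and tr(a b a) = tr(a) tr(b a) - tr(b) = x*z - y
tr(a b^2 a b) = tr(b) tr(a b a b) - tr(a b a) = y*z^2 - x*z - y
tr(b^2 a b^-1 a) = tr(a b^2 a) tr(b) - tr(a b^2 a b) = x*y^2*z - x^2*y - y^3 - y*z^2 + x*z + 3*y
and tr(a b^-1 a^-1 b^2) = tr(b^2 a b^-1) tr(a) - tr(b^2 a b^-1 a) = -x*y^2*z + x^2*y + y^3 + y*z^2 - 3*y
assemble the triple (tr(r) - 2; tr(r a) - x; tr(r b) - y)

-x*y*z + x^2 + y^2 + z^2 - 4; -x^2*y*z + x^3 + x*y^2 + x*z^2 - 4*x; -x*y^2*z + x^2*y + y^3 + y*z^2 - 4*y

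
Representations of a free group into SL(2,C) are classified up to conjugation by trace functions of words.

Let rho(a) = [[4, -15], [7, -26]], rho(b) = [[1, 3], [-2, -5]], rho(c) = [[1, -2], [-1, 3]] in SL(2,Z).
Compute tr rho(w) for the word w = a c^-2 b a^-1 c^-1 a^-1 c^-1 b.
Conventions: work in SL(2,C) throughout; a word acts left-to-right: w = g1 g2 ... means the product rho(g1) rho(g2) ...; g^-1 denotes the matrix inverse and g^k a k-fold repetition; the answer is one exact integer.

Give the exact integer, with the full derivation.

-4554

rho(a) = [[4, -15], [7, -26]]
... * rho(c^-1) = [[3, 2], [1, 1]]  ->  [[-3, -7], [-5, -12]]
... * rho(c^-1) = [[3, 2], [1, 1]]  ->  [[-16, -13], [-27, -22]]
... * rho(b) = [[1, 3], [-2, -5]]  ->  [[10, 17], [17, 29]]
... * rho(a^-1) = [[-26, 15], [-7, 4]]  ->  [[-379, 218], [-645, 371]]
... * rho(c^-1) = [[3, 2], [1, 1]]  ->  [[-919, -540], [-1564, -919]]
... * rho(a^-1) = [[-26, 15], [-7, 4]]  ->  [[27674, -15945], [47097, -27136]]
... * rho(c^-1) = [[3, 2], [1, 1]]  ->  [[67077, 39403], [114155, 67058]]
... * rho(b) = [[1, 3], [-2, -5]]  ->  [[-11729, 4216], [-19961, 7175]]
tr = -11729 + 7175 = -4554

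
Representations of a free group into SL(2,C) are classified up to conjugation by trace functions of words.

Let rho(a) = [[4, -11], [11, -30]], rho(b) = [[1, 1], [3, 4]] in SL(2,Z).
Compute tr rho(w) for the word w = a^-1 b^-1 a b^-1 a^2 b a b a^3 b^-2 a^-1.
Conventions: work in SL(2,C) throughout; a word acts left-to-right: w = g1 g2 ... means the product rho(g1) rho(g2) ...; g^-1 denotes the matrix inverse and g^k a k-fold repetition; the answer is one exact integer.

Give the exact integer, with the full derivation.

rho(a^-1) = [[-30, 11], [-11, 4]]
... * rho(b^-1) = [[4, -1], [-3, 1]]  ->  [[-153, 41], [-56, 15]]
... * rho(a) = [[4, -11], [11, -30]]  ->  [[-161, 453], [-59, 166]]
... * rho(b^-1) = [[4, -1], [-3, 1]]  ->  [[-2003, 614], [-734, 225]]
... * rho(a) = [[4, -11], [11, -30]]  ->  [[-1258, 3613], [-461, 1324]]
... * rho(a) = [[4, -11], [11, -30]]  ->  [[34711, -94552], [12720, -34649]]
... * rho(b) = [[1, 1], [3, 4]]  ->  [[-248945, -343497], [-91227, -125876]]
... * rho(a) = [[4, -11], [11, -30]]  ->  [[-4774247, 13043305], [-1749544, 4779777]]
... * rho(b) = [[1, 1], [3, 4]]  ->  [[34355668, 47398973], [12589787, 17369564]]
... * rho(a) = [[4, -11], [11, -30]]  ->  [[658811375, -1799881538], [241424352, -659574577]]
... * rho(a) = [[4, -11], [11, -30]]  ->  [[-17163451418, 46749521015], [-6289622939, 17131569438]]
... * rho(a) = [[4, -11], [11, -30]]  ->  [[445590925493, -1213687664852], [163288772062, -444761230811]]
... * rho(b^-1) = [[4, -1], [-3, 1]]  ->  [[5423426696528, -1659278590345], [1987438780681, -608050002873]]
... * rho(b^-1) = [[4, -1], [-3, 1]]  ->  [[26671542557147, -7082705286873], [9773905131343, -2595488783554]]
... * rho(a^-1) = [[-30, 11], [-11, 4]]  ->  [[-722236518558807, 265056146981125], [-264666777321196, 97131001310557]]
tr = -722236518558807 + 97131001310557 = -625105517248250

-625105517248250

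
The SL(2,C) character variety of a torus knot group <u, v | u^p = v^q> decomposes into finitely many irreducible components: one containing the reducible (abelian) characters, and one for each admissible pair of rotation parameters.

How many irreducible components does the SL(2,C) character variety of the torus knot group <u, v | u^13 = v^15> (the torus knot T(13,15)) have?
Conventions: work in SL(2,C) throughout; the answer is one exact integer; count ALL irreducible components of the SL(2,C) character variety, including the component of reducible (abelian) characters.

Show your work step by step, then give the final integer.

85

For T(13,15): irreducibility forces the central element u^13 = v^15 to one of +I, -I.
On an irreducible component, tr(u) is locked at 2*cos(pi*alpha/13) for some alpha in 1..12, and tr(v) at 2*cos(pi*beta/15) for some beta in 1..14.
Consistency of u^13 = (-1)^alpha I with v^15 = (-1)^beta I forces alpha = beta (mod 2).
count pairs: odd alpha (6 choices) x odd beta (7), plus even alpha (6) x even beta (7): 6*7 + 6*7 = 84.
Total: 84 irreducible-character components + 1 reducible (abelian) component = 85.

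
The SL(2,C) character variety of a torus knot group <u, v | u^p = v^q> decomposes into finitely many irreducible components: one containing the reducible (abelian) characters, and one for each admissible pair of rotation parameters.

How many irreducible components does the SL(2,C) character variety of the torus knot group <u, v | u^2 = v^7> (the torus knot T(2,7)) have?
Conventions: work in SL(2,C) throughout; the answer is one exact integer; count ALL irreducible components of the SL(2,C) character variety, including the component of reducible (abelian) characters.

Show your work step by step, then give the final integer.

Gamma = < u, v | u^2 = v^7 > (torus knot T(2,7)); the central element u^2 = v^7 acts as +I or -I in any irreducible SL(2,C) representation.
On an irreducible component, tr(u) is locked at 2*cos(pi*alpha/2) for some alpha in 1..1, and tr(v) at 2*cos(pi*beta/7) for some beta in 1..6.
Consistency of u^2 = (-1)^alpha I with v^7 = (-1)^beta I forces alpha = beta (mod 2).
Enumerate parity-matched pairs: 1*3 odd-odd plus 0*3 even-even gives 3.
That is 3 components of irreducible characters, and with the reducible (abelian) component the total is 4.

4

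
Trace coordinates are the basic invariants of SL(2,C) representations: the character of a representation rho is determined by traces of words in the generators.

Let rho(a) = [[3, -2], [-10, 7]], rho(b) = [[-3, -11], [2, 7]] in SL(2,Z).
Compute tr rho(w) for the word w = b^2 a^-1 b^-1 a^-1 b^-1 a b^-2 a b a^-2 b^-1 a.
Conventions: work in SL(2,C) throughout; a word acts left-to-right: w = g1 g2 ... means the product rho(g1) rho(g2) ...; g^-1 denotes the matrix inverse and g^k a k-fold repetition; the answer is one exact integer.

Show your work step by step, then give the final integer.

-615862591252346

rho(b) = [[-3, -11], [2, 7]]
... * rho(b) = [[-3, -11], [2, 7]]  ->  [[-13, -44], [8, 27]]
... * rho(a^-1) = [[7, 2], [10, 3]]  ->  [[-531, -158], [326, 97]]
... * rho(b^-1) = [[7, 11], [-2, -3]]  ->  [[-3401, -5367], [2088, 3295]]
... * rho(a^-1) = [[7, 2], [10, 3]]  ->  [[-77477, -22903], [47566, 14061]]
... * rho(b^-1) = [[7, 11], [-2, -3]]  ->  [[-496533, -783538], [304840, 481043]]
... * rho(a) = [[3, -2], [-10, 7]]  ->  [[6345781, -4491700], [-3895910, 2757621]]
... * rho(b^-1) = [[7, 11], [-2, -3]]  ->  [[53403867, 83278691], [-32786612, -51127873]]
... * rho(b^-1) = [[7, 11], [-2, -3]]  ->  [[207269687, 337606464], [-127250538, -207269113]]
... * rho(a) = [[3, -2], [-10, 7]]  ->  [[-2754255579, 1948705874], [1690939516, -1196382715]]
... * rho(b) = [[-3, -11], [2, 7]]  ->  [[12160178485, 43937752487], [-7465583978, -26975013681]]
... * rho(a^-1) = [[7, 2], [10, 3]]  ->  [[524498774265, 156133614431], [-322009224656, -95856208999]]
... * rho(a^-1) = [[7, 2], [10, 3]]  ->  [[5232827564165, 1517398391823], [-3212626662582, -931587076309]]
... * rho(b^-1) = [[7, 11], [-2, -3]]  ->  [[33594996165509, 53008908030346], [-20625212485456, -32544132059475]]
... * rho(a) = [[3, -2], [-10, 7]]  ->  [[-429304091806933, 303872363881404], [263565683138382, -186558499445413]]
tr = -429304091806933 + -186558499445413 = -615862591252346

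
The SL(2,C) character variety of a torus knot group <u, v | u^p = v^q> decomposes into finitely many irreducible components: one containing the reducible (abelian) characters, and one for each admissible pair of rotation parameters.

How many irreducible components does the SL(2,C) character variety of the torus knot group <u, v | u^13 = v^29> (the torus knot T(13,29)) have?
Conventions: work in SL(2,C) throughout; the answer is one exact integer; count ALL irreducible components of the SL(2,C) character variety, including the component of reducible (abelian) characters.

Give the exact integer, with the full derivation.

169

In the torus knot group T(13,29), u^13 = v^29 is central, so an irreducible representation sends it to +I or -I (Schur).
So on each irreducible component the traces are pinned: tr(u) = 2*cos(pi*alpha/13) with 1 <= alpha <= 12, tr(v) = 2*cos(pi*beta/29) with 1 <= beta <= 28.
The two central values (-1)^alpha I and (-1)^beta I must be the same matrix, so alpha and beta share a parity.
count pairs: odd alpha (6 choices) x odd beta (14), plus even alpha (6) x even beta (14): 6*14 + 6*14 = 168.
That is 168 components of irreducible characters, and with the reducible (abelian) component the total is 169.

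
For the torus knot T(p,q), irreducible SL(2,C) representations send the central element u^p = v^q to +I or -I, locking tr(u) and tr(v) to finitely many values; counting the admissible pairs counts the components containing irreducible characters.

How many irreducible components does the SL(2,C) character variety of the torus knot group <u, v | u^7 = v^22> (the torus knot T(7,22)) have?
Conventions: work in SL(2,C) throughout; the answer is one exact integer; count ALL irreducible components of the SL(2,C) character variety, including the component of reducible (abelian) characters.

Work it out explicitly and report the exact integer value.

In the torus knot group T(7,22), u^7 = v^22 is central, so an irreducible representation sends it to +I or -I (Schur).
On an irreducible component, tr(u) is locked at 2*cos(pi*alpha/7) for some alpha in 1..6, and tr(v) at 2*cos(pi*beta/22) for some beta in 1..21.
Consistency of u^7 = (-1)^alpha I with v^22 = (-1)^beta I forces alpha = beta (mod 2).
Enumerate parity-matched pairs: 3*11 odd-odd plus 3*10 even-even gives 63.
Total: 63 irreducible-character components + 1 reducible (abelian) component = 64.

64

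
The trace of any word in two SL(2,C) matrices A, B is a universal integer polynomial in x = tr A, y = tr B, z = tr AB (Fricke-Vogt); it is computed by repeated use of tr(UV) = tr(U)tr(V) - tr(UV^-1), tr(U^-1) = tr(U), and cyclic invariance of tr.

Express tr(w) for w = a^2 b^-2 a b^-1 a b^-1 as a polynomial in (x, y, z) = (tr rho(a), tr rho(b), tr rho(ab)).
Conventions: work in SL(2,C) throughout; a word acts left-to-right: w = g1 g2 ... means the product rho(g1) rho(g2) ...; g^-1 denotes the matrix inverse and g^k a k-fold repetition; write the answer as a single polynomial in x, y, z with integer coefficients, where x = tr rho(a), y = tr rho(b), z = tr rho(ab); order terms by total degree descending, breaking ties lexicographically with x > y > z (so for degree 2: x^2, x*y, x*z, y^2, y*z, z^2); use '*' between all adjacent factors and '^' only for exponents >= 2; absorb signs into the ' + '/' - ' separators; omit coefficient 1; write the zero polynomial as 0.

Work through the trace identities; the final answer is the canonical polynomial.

x^4*y^4 - 3*x^3*y^3*z - x^4*y^2 - x^2*y^4 + 3*x^2*y^2*z^2 + 2*x^3*y*z + 2*x*y^3*z - x*y*z^3 - x^2*z^2 - y^2*z^2 - x*y*z + x^2 + y^2 + z^2 - 2

trace(a^2) = trace(a) * trace(a) - trace(1)  (reduce the a square) = x^2 - 2
reduce: trace(a^3) = trace(a) * trace(a^2) - trace(a)  (reduce the a square) = x^3 - 3*x
trace(a^4) = trace(a) * trace(a^3) - trace(a^2)  (reduce the a square) = x^4 - 4*x^2 + 2
trace(a b a) = trace(a) * trace(b a) - trace(b)  (reduce the a square) = x*z - y
reduce: trace(a b a^2) = trace(a) * trace(a b a) - trace(a b)  (reduce the a square) = x^2*z - x*y - z
trace(a^4 b) = trace(a) * trace(a b a^2) - trace(a b a)  (reduce the a square) = x^3*z - x^2*y - 2*x*z + y
trace(b^-1 a^4) = trace(a^4) * trace(b) - trace(a^4 b)  (eliminate b^-1) = x^4*y - x^3*z - 3*x^2*y + 2*x*z + y
reduce: trace(a^2 b^-2 a^2) = trace(b^-1 a^4) * trace(b) - trace(b^-1 a^4 b)  (eliminate b^-1) = x^4*y^2 - x^3*y*z - x^4 - 3*x^2*y^2 + 2*x*y*z + 4*x^2 + y^2 - 2
trace(b a b a) = trace(b a) * trace(b a) - trace(1)  (split on b) = z^2 - 2
trace(b a b) = trace(b) * trace(a b) - trace(a)  (reduce the b square) = y*z - x
so trace(b a^2 b a) = trace(a) * trace(b a b a) - trace(b a b)  (reduce the a square) = x*z^2 - y*z - x
trace(b^2) = trace(b) * trace(b) - trace(1)  (reduce the b square) = y^2 - 2
so trace(b a^2 b) = trace(a) * trace(b^2 a) - trace(b^2)  (reduce the a square) = x*y*z - x^2 - y^2 + 2
trace(a^2 b a^2 b) = trace(a) * trace(b a^2 b a) - trace(b a^2 b)  (reduce the a square) = x^2*z^2 - 2*x*y*z + y^2 - 2
reduce: trace(a^2 b a^2 b^-1) = trace(a^2 b a^2) * trace(b) - trace(a^2 b a^2 b)  (eliminate b^-1) = x^3*y*z - x^2*y^2 - x^2*z^2 + 2
reduce: trace(a^2 b^-2 a^2 b) = trace(a^2 b a^2 b^-1) * trace(b) - trace(a^2 b a^2)  (eliminate b^-1) = x^3*y^2*z - x^2*y^3 - x^2*y*z^2 - x^3*z + x^2*y + 2*x*z + y
reduce: trace(a b^-1 a^2 b^-2 a) = trace(a^2 b^-2 a^2) * trace(b) - trace(a^2 b^-2 a^2 b)  (eliminate b^-1) = x^4*y^3 - 2*x^3*y^2*z - x^4*y - 2*x^2*y^3 + x^2*y*z^2 + x^3*z + 2*x*y^2*z + 3*x^2*y + y^3 - 2*x*z - 3*y
reduce: trace(a b a^3 b) = trace(a) * trace(b a b a^2) - trace(b a b a)  (reduce the a square) = x^2*z^2 - x*y*z - x^2 - z^2 + 2
so trace(b^-1 a b a^3) = trace(a b a^3) * trace(b) - trace(a b a^3 b)  (eliminate b^-1) = x^3*y*z - x^2*y^2 - x^2*z^2 - x*y*z + x^2 + y^2 + z^2 - 2
trace(a^2 b^-2 a b a) = trace(b^-1 a b a^3) * trace(b) - trace(b^-1 a b a^3 b)  (eliminate b^-1) = x^3*y^2*z - x^2*y^3 - x^2*y*z^2 - x^3*z - x*y^2*z + 2*x^2*y + y^3 + y*z^2 + 2*x*z - 3*y
trace(b a b a b a) = trace(a b) * trace(a b a b) - trace(a^-1 b^-1)  (split on a) = z^3 - 3*z
trace(b a b a b) = trace(b) * trace(a b a b) - trace(a b a)  (reduce the b square) = y*z^2 - x*z - y
trace(a b a b a^2 b) = trace(a) * trace(b a b a b a) - trace(b a b a b)  (reduce the a square) = x*z^3 - y*z^2 - 2*x*z + y
trace(a b a b a^2 b^-1) = trace(a b a b a^2) * trace(b) - trace(a b a b a^2 b)  (eliminate b^-1) = x^2*y*z^2 - x*y^2*z - x*z^3 - x^2*y + 2*x*z + y
reduce: trace(a^2 b^-2 a b a b) = trace(a b a b a^2 b^-1) * trace(b) - trace(a b a b a^2)  (eliminate b^-1) = x^2*y^2*z^2 - x*y^3*z - x*y*z^3 - x^2*y^2 - x^2*z^2 + 3*x*y*z + x^2 + y^2 + z^2 - 2
reduce: trace(a b^-1 a^2 b^-2 a b) = trace(a^2 b^-2 a b a) * trace(b) - trace(a^2 b^-2 a b a b)  (eliminate b^-1) = x^3*y^3*z - x^2*y^4 - 2*x^2*y^2*z^2 - x^3*y*z + x*y*z^3 + 3*x^2*y^2 + x^2*z^2 + y^4 + y^2*z^2 - x*y*z - x^2 - 4*y^2 - z^2 + 2
reduce: trace(a^2 b^-2 a b^-1 a b^-1) = trace(a b^-1 a^2 b^-2 a) * trace(b) - trace(a b^-1 a^2 b^-2 a b)  (eliminate b^-1) = x^4*y^4 - 3*x^3*y^3*z - x^4*y^2 - x^2*y^4 + 3*x^2*y^2*z^2 + 2*x^3*y*z + 2*x*y^3*z - x*y*z^3 - x^2*z^2 - y^2*z^2 - x*y*z + x^2 + y^2 + z^2 - 2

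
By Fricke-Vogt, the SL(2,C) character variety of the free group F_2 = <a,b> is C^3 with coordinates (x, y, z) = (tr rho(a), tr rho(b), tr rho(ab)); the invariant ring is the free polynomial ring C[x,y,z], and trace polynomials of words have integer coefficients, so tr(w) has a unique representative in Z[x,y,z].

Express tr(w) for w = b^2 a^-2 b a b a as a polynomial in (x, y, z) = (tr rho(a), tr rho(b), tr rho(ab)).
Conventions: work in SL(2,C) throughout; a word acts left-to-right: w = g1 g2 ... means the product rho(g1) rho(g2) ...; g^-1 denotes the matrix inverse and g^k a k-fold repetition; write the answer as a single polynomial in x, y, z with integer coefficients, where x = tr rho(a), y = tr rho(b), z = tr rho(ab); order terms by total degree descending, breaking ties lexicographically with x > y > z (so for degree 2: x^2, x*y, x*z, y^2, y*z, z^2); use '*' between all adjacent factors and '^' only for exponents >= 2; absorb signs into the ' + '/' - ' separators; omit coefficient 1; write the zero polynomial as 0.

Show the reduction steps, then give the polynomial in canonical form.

x^2*y^2*z^2 - x^3*y*z - x*y*z^3 - x^2*y^2 - y^2*z^2 + 3*x*y*z + x^2 + y^2 + z^2 - 2

tr(a b a b) = tr(a b) tr(a b) - tr(1)  (split on a) = z^2 - 2
tr(a b a) = tr(a) tr(b a) - tr(b)  (reduce the a square) = x*z - y
tr(a b a b^2) = tr(b) tr(a b a b) - tr(a b a)  (reduce the b square) = y*z^2 - x*z - y
tr(b a b a b^2) = tr(b) tr(a b a b^2) - tr(a b a b)  (reduce the b square) = y^2*z^2 - x*y*z - y^2 - z^2 + 2
tr(a b a b a b) = tr(b a b a) tr(b a) - tr(a b)  (split on b) = z^3 - 3*z
tr(b a b) = tr(b) tr(a b) - tr(a)  (reduce the b square) = y*z - x
tr(a b a b a) = tr(a) tr(b a b a) - tr(b a b)  (reduce the a square) = x*z^2 - y*z - x
tr(b a b a b^2 a) = tr(b) tr(a b a b a b) - tr(a b a b a)  (reduce the b square) = y*z^3 - x*z^2 - 2*y*z + x
tr(b a b a b^2 a^-1) = tr(b a b a b^2) tr(a) - tr(b a b a b^2 a)  (eliminate a^-1) = x*y^2*z^2 - x^2*y*z - y*z^3 - x*y^2 + 2*y*z + x
tr(b^2 a^-2 b a b a) = tr(b a b a b^2 a^-1) tr(a) - tr(b a b a b^2)  (eliminate a^-1) = x^2*y^2*z^2 - x^3*y*z - x*y*z^3 - x^2*y^2 - y^2*z^2 + 3*x*y*z + x^2 + y^2 + z^2 - 2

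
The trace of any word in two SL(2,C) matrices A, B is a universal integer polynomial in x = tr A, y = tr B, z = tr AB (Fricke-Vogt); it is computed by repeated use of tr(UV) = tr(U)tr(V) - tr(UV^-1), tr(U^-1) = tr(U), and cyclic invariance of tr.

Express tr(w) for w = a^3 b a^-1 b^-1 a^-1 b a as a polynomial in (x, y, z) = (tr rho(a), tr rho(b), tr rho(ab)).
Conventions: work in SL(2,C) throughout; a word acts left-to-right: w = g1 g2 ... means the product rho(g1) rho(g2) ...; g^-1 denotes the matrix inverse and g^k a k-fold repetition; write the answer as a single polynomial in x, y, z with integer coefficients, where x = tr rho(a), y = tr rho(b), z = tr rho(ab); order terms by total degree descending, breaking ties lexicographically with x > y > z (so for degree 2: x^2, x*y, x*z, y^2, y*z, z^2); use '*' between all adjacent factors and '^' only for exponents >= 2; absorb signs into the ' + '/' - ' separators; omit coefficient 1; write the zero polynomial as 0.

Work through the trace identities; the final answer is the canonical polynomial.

trace(a b a) = trace(a) * trace(b a) - trace(b) = x*z - y
next, trace(b a^3) = trace(a) * trace(a b a) - trace(a b) = x^2*z - x*y - z
next, trace(a^2 b a^2) = trace(a) * trace(b a^3) - trace(b a^2) = x^3*z - x^2*y - 2*x*z + y
next, trace(a^4 b a) = trace(a) * trace(a^2 b a^2) - trace(a^2 b a) = x^4*z - x^3*y - 3*x^2*z + 2*x*y + z
and trace(b a b a) = trace(a b) * trace(a b) - trace(1)   [split at repeated a] = z^2 - 2
next, trace(b a b) = trace(b) * trace(a b) - trace(a) = y*z - x
and trace(b a b a^2) = trace(a) * trace(b a b a) - trace(b a b) = x*z^2 - y*z - x
next, trace(b a^3 b a) = trace(a) * trace(b a b a^2) - trace(b a b a) = x^2*z^2 - x*y*z - x^2 - z^2 + 2
next, trace(b^2) = trace(b) * trace(b) - trace(1) = y^2 - 2
trace(a b^2 a) = trace(a) * trace(b^2 a) - trace(b^2) = x*y*z - x^2 - y^2 + 2
next, trace(b a^3 b) = trace(a) * trace(a b^2 a) - trace(a b^2) = x^2*y*z - x^3 - x*y^2 - y*z + 3*x
and trace(a b a^2 b a^2) = trace(a) * trace(b a^3 b a) - trace(b a^3 b) = x^3*z^2 - 2*x^2*y*z + x*y^2 - x*z^2 + y*z - x
trace(a b a^2 b a) = trace(a) * trace(b a^2 b a) - trace(b a^2 b) = x^2*z^2 - 2*x*y*z + y^2 - 2
trace(a b a^4 b a) = trace(a) * trace(a b a^2 b a^2) - trace(a b a^2 b a) = x^4*z^2 - 2*x^3*y*z + x^2*y^2 - 2*x^2*z^2 + 3*x*y*z - x^2 - y^2 + 2
next, trace(b a b a b a) = trace(b a) * trace(b a b a) - trace(b^-1 a^-1)   [split at repeated b] = z^3 - 3*z
next, trace(b a b a b) = trace(b) * trace(a b a b) - trace(a b a) = y*z^2 - x*z - y
trace(a b a b a b a) = trace(a) * trace(b a b a b a) - trace(b a b a b) = x*z^3 - y*z^2 - 2*x*z + y
trace(b a b a b a^3) = trace(a) * trace(a b a b a b a) - trace(a b a b a b) = x^2*z^3 - x*y*z^2 - 2*x^2*z - z^3 + x*y + 3*z
next, trace(a b a^4 b a b) = trace(a) * trace(b a b a b a^3) - trace(b a b a b a^2) = x^3*z^3 - x^2*y*z^2 - 2*x^3*z - 2*x*z^3 + x^2*y + y*z^2 + 5*x*z - y
next, trace(b a^4 b a b^-1 a) = trace(a b a^4 b a) * trace(b) - trace(a b a^4 b a b) = x^4*y*z^2 - 2*x^3*y^2*z - x^3*z^3 + x^2*y^3 - x^2*y*z^2 + 2*x^3*z + 3*x*y^2*z + 2*x*z^3 - 2*x^2*y - y^3 - y*z^2 - 5*x*z + 3*y
and trace(b^-1 a^-1 b a^4 b a) = trace(b a^4 b a b^-1) * trace(a) - trace(b a^4 b a b^-1 a) = -x^4*y*z^2 + x^5*z + 2*x^3*y^2*z + x^3*z^3 - x^4*y - x^2*y^3 + x^2*y*z^2 - 5*x^3*z - 3*x*y^2*z - 2*x*z^3 + 4*x^2*y + y^3 + y*z^2 + 6*x*z - 3*y
and trace(a^3 b a^-1 b^-1 a^-1 b a) = trace(b^-1 a^-1 b a^4 b) * trace(a) - trace(b^-1 a^-1 b a^4 b a) = x^4*y*z^2 - x^5*z - 2*x^3*y^2*z - x^3*z^3 + x^4*y + x^2*y^3 - x^2*y*z^2 + 6*x^3*z + 3*x*y^2*z + 2*x*z^3 - 5*x^2*y - y^3 - y*z^2 - 7*x*z + 3*y

x^4*y*z^2 - x^5*z - 2*x^3*y^2*z - x^3*z^3 + x^4*y + x^2*y^3 - x^2*y*z^2 + 6*x^3*z + 3*x*y^2*z + 2*x*z^3 - 5*x^2*y - y^3 - y*z^2 - 7*x*z + 3*y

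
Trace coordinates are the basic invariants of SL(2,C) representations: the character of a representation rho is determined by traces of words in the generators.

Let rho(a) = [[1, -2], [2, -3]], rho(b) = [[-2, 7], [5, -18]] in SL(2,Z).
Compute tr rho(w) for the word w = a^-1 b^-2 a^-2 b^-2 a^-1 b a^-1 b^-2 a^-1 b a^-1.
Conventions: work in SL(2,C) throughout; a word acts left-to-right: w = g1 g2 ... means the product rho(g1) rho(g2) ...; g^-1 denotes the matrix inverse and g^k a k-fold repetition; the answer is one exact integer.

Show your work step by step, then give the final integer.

-2454864615362

rho(a^-1) = [[-3, 2], [-2, 1]]
... * rho(b^-1) = [[-18, -7], [-5, -2]]  ->  [[44, 17], [31, 12]]
... * rho(b^-1) = [[-18, -7], [-5, -2]]  ->  [[-877, -342], [-618, -241]]
... * rho(a^-1) = [[-3, 2], [-2, 1]]  ->  [[3315, -2096], [2336, -1477]]
... * rho(a^-1) = [[-3, 2], [-2, 1]]  ->  [[-5753, 4534], [-4054, 3195]]
... * rho(b^-1) = [[-18, -7], [-5, -2]]  ->  [[80884, 31203], [56997, 21988]]
... * rho(b^-1) = [[-18, -7], [-5, -2]]  ->  [[-1611927, -628594], [-1135886, -442955]]
... * rho(a^-1) = [[-3, 2], [-2, 1]]  ->  [[6092969, -3852448], [4293568, -2714727]]
... * rho(b) = [[-2, 7], [5, -18]]  ->  [[-31448178, 111994847], [-22160771, 78920062]]
... * rho(a^-1) = [[-3, 2], [-2, 1]]  ->  [[-129645160, 49098491], [-91357811, 34598520]]
... * rho(b^-1) = [[-18, -7], [-5, -2]]  ->  [[2088120425, 809319138], [1471447998, 570307637]]
... * rho(b^-1) = [[-18, -7], [-5, -2]]  ->  [[-41632763340, -16235481251], [-29337602149, -11440751260]]
... * rho(a^-1) = [[-3, 2], [-2, 1]]  ->  [[157369252522, -99501007931], [110894308967, -70115955558]]
... * rho(b) = [[-2, 7], [5, -18]]  ->  [[-812243544699, 2892602910412], [-572368395724, 2038347362813]]
... * rho(a^-1) = [[-3, 2], [-2, 1]]  ->  [[-3348475186727, 1268115821014], [-2359589538454, 893610571365]]
tr = -3348475186727 + 893610571365 = -2454864615362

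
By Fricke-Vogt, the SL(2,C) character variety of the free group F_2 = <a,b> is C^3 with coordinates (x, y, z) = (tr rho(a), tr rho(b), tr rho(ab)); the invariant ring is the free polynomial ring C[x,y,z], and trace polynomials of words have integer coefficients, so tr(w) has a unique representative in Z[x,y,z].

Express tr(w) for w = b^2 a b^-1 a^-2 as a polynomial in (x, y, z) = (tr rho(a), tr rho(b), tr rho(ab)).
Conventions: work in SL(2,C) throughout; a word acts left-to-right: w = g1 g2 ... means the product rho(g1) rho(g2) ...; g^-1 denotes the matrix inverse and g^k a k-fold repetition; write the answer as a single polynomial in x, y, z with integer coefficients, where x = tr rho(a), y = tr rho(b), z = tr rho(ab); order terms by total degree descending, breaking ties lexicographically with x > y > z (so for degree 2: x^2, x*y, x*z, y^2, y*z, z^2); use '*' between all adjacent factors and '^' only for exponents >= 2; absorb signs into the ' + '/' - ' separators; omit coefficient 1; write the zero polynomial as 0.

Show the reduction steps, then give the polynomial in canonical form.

tr(a^2 b) = tr(a)*tr(b a) - tr(b) = x*z - y
tr(a^2) = tr(a)*tr(a) - tr(1) = x^2 - 2
next, tr(a b^2 a) = tr(b)*tr(a^2 b) - tr(a^2) = x*y*z - x^2 - y^2 + 2
tr(a b a b) = tr(a b)*tr(a b) - tr(1) = z^2 - 2
tr(a b^2 a b) = tr(b)*tr(a b a b) - tr(a b a) = y*z^2 - x*z - y
next, tr(b^2 a b^-1 a) = tr(a b^2 a)*tr(b) - tr(a b^2 a b) = x*y^2*z - x^2*y - y^3 - y*z^2 + x*z + 3*y
tr(a^-1 b^2 a b^-1) = tr(b^2 a b^-1)*tr(a) - tr(b^2 a b^-1 a) = -x*y^2*z + x^2*y + y^3 + y*z^2 - 3*y
next, tr(b^2 a b^-1 a^-2) = tr(a^-1 b^2 a b^-1)*tr(a) - tr(a^-1 b^2 a b^-1 a) = -x^2*y^2*z + x^3*y + x*y^3 + x*y*z^2 - 3*x*y - z

-x^2*y^2*z + x^3*y + x*y^3 + x*y*z^2 - 3*x*y - z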